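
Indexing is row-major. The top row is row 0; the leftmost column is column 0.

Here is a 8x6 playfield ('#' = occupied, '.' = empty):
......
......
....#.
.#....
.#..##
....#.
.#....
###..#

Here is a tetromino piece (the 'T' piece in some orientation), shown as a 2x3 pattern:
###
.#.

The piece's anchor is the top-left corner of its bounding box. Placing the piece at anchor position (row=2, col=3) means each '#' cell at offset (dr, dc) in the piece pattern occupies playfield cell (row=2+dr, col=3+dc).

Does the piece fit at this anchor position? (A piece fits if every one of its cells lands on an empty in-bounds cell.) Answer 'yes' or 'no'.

Check each piece cell at anchor (2, 3):
  offset (0,0) -> (2,3): empty -> OK
  offset (0,1) -> (2,4): occupied ('#') -> FAIL
  offset (0,2) -> (2,5): empty -> OK
  offset (1,1) -> (3,4): empty -> OK
All cells valid: no

Answer: no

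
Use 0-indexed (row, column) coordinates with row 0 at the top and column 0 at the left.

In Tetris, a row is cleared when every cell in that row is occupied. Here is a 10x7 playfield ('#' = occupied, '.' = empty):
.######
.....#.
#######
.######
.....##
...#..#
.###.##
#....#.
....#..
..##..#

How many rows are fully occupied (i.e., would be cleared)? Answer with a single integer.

Check each row:
  row 0: 1 empty cell -> not full
  row 1: 6 empty cells -> not full
  row 2: 0 empty cells -> FULL (clear)
  row 3: 1 empty cell -> not full
  row 4: 5 empty cells -> not full
  row 5: 5 empty cells -> not full
  row 6: 2 empty cells -> not full
  row 7: 5 empty cells -> not full
  row 8: 6 empty cells -> not full
  row 9: 4 empty cells -> not full
Total rows cleared: 1

Answer: 1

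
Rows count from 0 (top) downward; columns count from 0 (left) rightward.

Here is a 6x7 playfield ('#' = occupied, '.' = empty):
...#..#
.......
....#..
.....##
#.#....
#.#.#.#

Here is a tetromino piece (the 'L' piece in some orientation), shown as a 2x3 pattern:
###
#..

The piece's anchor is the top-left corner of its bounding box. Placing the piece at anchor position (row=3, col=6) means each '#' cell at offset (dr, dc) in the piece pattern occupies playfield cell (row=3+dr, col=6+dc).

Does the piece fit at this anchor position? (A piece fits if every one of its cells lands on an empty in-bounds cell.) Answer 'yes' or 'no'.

Answer: no

Derivation:
Check each piece cell at anchor (3, 6):
  offset (0,0) -> (3,6): occupied ('#') -> FAIL
  offset (0,1) -> (3,7): out of bounds -> FAIL
  offset (0,2) -> (3,8): out of bounds -> FAIL
  offset (1,0) -> (4,6): empty -> OK
All cells valid: no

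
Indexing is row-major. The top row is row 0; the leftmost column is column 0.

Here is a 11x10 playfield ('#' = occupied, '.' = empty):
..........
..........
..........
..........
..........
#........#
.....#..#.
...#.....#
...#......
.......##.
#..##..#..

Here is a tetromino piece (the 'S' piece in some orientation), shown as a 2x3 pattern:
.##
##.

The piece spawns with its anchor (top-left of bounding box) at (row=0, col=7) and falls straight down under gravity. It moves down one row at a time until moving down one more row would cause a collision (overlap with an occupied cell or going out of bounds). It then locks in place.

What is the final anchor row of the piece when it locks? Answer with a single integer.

Spawn at (row=0, col=7). Try each row:
  row 0: fits
  row 1: fits
  row 2: fits
  row 3: fits
  row 4: fits
  row 5: blocked -> lock at row 4

Answer: 4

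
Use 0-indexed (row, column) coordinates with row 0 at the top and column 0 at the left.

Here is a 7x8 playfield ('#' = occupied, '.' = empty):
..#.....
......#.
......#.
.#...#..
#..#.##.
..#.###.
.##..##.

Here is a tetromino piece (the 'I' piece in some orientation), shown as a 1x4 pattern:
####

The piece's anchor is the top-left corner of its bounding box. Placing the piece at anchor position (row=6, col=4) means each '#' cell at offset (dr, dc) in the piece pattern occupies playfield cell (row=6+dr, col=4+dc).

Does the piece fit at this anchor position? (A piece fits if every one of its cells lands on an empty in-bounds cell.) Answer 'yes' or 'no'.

Check each piece cell at anchor (6, 4):
  offset (0,0) -> (6,4): empty -> OK
  offset (0,1) -> (6,5): occupied ('#') -> FAIL
  offset (0,2) -> (6,6): occupied ('#') -> FAIL
  offset (0,3) -> (6,7): empty -> OK
All cells valid: no

Answer: no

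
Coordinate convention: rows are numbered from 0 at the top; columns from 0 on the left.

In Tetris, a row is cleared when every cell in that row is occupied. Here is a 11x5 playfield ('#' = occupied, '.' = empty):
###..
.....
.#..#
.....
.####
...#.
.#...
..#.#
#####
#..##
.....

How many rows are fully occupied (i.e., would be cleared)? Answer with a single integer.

Answer: 1

Derivation:
Check each row:
  row 0: 2 empty cells -> not full
  row 1: 5 empty cells -> not full
  row 2: 3 empty cells -> not full
  row 3: 5 empty cells -> not full
  row 4: 1 empty cell -> not full
  row 5: 4 empty cells -> not full
  row 6: 4 empty cells -> not full
  row 7: 3 empty cells -> not full
  row 8: 0 empty cells -> FULL (clear)
  row 9: 2 empty cells -> not full
  row 10: 5 empty cells -> not full
Total rows cleared: 1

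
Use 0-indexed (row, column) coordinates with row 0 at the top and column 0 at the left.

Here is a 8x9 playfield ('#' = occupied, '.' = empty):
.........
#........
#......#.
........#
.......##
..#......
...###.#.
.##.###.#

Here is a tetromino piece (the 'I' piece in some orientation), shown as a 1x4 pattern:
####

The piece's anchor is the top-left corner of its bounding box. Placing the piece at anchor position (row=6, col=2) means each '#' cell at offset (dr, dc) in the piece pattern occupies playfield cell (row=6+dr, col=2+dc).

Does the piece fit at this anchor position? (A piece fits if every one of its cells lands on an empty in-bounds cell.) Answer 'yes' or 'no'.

Check each piece cell at anchor (6, 2):
  offset (0,0) -> (6,2): empty -> OK
  offset (0,1) -> (6,3): occupied ('#') -> FAIL
  offset (0,2) -> (6,4): occupied ('#') -> FAIL
  offset (0,3) -> (6,5): occupied ('#') -> FAIL
All cells valid: no

Answer: no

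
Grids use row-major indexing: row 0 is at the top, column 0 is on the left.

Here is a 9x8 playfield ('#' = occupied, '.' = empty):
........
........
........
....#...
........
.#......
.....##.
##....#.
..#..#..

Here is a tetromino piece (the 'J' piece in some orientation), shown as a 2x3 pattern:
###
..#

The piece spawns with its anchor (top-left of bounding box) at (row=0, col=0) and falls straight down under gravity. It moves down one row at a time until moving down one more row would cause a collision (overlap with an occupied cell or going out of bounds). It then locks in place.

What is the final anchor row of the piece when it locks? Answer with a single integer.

Answer: 4

Derivation:
Spawn at (row=0, col=0). Try each row:
  row 0: fits
  row 1: fits
  row 2: fits
  row 3: fits
  row 4: fits
  row 5: blocked -> lock at row 4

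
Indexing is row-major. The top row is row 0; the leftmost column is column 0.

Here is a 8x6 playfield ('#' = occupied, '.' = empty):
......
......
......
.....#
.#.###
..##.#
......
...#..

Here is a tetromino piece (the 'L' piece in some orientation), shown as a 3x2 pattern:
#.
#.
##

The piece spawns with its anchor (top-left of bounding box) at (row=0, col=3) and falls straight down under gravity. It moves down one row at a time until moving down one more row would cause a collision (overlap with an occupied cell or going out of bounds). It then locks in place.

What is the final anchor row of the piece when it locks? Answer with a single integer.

Answer: 1

Derivation:
Spawn at (row=0, col=3). Try each row:
  row 0: fits
  row 1: fits
  row 2: blocked -> lock at row 1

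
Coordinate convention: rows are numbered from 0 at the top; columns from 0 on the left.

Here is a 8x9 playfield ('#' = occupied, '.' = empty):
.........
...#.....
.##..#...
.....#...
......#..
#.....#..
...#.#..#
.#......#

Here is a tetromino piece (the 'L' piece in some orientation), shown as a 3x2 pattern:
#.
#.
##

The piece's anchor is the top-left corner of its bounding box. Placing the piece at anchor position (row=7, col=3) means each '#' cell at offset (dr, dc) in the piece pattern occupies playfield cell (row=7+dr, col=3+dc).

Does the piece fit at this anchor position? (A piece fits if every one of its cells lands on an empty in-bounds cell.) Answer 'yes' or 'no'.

Check each piece cell at anchor (7, 3):
  offset (0,0) -> (7,3): empty -> OK
  offset (1,0) -> (8,3): out of bounds -> FAIL
  offset (2,0) -> (9,3): out of bounds -> FAIL
  offset (2,1) -> (9,4): out of bounds -> FAIL
All cells valid: no

Answer: no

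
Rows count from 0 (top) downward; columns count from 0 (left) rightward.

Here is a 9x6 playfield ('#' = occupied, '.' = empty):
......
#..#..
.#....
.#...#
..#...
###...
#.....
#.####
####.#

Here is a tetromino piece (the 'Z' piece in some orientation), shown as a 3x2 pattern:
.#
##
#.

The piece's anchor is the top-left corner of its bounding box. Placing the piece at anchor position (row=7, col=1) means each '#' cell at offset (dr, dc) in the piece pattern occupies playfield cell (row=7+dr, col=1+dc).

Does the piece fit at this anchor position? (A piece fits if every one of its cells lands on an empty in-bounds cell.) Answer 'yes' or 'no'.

Answer: no

Derivation:
Check each piece cell at anchor (7, 1):
  offset (0,1) -> (7,2): occupied ('#') -> FAIL
  offset (1,0) -> (8,1): occupied ('#') -> FAIL
  offset (1,1) -> (8,2): occupied ('#') -> FAIL
  offset (2,0) -> (9,1): out of bounds -> FAIL
All cells valid: no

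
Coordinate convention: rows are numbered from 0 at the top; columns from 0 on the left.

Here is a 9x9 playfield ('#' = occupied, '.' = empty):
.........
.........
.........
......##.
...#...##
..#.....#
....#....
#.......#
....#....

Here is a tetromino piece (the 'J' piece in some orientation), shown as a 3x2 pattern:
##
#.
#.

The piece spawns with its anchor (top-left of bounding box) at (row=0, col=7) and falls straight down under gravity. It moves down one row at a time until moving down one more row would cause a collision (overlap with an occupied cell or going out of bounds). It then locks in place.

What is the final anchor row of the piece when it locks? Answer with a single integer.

Answer: 0

Derivation:
Spawn at (row=0, col=7). Try each row:
  row 0: fits
  row 1: blocked -> lock at row 0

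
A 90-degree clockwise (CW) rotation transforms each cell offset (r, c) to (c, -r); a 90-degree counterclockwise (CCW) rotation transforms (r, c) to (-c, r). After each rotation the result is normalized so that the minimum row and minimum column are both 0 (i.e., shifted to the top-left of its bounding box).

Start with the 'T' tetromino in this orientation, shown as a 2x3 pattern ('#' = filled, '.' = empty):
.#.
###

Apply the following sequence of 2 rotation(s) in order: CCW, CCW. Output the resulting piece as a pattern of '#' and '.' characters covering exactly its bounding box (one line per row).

Start:
.#.
###
After rotation 1 (CCW):
.#
##
.#
After rotation 2 (CCW):
###
.#.

Answer: ###
.#.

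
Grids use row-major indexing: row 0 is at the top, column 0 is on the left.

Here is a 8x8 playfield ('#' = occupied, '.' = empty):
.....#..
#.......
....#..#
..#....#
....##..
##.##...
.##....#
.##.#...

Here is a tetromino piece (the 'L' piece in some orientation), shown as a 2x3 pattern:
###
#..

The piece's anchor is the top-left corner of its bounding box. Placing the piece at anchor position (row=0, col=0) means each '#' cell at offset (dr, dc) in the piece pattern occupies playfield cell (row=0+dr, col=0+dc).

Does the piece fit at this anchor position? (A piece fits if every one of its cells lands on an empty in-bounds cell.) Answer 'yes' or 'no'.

Check each piece cell at anchor (0, 0):
  offset (0,0) -> (0,0): empty -> OK
  offset (0,1) -> (0,1): empty -> OK
  offset (0,2) -> (0,2): empty -> OK
  offset (1,0) -> (1,0): occupied ('#') -> FAIL
All cells valid: no

Answer: no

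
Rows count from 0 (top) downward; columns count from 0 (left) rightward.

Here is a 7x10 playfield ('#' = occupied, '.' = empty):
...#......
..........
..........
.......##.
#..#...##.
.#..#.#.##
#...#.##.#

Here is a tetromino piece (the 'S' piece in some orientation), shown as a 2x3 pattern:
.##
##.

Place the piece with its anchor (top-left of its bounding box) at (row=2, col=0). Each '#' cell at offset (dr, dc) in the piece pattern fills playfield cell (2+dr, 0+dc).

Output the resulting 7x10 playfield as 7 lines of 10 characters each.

Fill (2+0,0+1) = (2,1)
Fill (2+0,0+2) = (2,2)
Fill (2+1,0+0) = (3,0)
Fill (2+1,0+1) = (3,1)

Answer: ...#......
..........
.##.......
##.....##.
#..#...##.
.#..#.#.##
#...#.##.#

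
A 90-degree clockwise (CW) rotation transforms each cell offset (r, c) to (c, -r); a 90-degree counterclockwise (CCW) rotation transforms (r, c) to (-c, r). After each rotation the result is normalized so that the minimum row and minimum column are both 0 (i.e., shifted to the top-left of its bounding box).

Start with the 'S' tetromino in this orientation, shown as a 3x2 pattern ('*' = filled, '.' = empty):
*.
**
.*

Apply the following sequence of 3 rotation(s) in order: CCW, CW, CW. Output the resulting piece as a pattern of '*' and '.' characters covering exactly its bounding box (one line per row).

Answer: .**
**.

Derivation:
Start:
*.
**
.*
After rotation 1 (CCW):
.**
**.
After rotation 2 (CW):
*.
**
.*
After rotation 3 (CW):
.**
**.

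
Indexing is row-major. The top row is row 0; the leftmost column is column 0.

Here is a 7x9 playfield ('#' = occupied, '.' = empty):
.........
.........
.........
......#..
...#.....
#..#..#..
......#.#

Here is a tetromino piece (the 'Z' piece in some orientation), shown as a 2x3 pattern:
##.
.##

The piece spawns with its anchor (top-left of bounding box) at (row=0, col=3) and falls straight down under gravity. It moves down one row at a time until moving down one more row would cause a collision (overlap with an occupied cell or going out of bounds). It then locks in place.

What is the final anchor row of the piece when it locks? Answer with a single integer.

Answer: 3

Derivation:
Spawn at (row=0, col=3). Try each row:
  row 0: fits
  row 1: fits
  row 2: fits
  row 3: fits
  row 4: blocked -> lock at row 3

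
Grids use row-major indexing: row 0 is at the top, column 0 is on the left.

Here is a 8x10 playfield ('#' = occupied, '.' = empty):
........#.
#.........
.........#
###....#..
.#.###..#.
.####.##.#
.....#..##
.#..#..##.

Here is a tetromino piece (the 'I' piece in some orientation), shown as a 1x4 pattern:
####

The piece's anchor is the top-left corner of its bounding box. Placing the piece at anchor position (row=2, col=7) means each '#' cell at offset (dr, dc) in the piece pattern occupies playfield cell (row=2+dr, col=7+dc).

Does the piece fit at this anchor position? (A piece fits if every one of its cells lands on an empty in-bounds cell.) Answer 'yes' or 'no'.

Check each piece cell at anchor (2, 7):
  offset (0,0) -> (2,7): empty -> OK
  offset (0,1) -> (2,8): empty -> OK
  offset (0,2) -> (2,9): occupied ('#') -> FAIL
  offset (0,3) -> (2,10): out of bounds -> FAIL
All cells valid: no

Answer: no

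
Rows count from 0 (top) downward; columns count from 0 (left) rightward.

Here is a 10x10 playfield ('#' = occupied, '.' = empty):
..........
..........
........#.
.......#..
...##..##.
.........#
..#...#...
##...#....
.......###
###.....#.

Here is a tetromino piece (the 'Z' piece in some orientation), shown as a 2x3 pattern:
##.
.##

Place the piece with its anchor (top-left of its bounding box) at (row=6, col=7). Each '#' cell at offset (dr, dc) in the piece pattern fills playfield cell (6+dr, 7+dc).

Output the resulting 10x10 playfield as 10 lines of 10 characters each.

Fill (6+0,7+0) = (6,7)
Fill (6+0,7+1) = (6,8)
Fill (6+1,7+1) = (7,8)
Fill (6+1,7+2) = (7,9)

Answer: ..........
..........
........#.
.......#..
...##..##.
.........#
..#...###.
##...#..##
.......###
###.....#.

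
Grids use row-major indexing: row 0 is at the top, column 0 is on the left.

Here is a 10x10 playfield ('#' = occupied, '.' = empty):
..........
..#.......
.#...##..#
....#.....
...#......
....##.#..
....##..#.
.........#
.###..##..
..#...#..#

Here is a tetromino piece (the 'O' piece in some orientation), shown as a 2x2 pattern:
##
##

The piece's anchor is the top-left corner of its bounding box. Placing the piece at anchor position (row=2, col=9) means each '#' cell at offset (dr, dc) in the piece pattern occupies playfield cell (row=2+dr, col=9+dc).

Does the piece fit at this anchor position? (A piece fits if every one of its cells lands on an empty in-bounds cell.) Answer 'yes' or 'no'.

Answer: no

Derivation:
Check each piece cell at anchor (2, 9):
  offset (0,0) -> (2,9): occupied ('#') -> FAIL
  offset (0,1) -> (2,10): out of bounds -> FAIL
  offset (1,0) -> (3,9): empty -> OK
  offset (1,1) -> (3,10): out of bounds -> FAIL
All cells valid: no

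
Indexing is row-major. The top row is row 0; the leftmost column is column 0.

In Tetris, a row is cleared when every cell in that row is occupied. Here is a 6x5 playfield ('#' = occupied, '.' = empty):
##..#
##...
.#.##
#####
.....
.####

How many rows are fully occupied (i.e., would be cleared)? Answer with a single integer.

Answer: 1

Derivation:
Check each row:
  row 0: 2 empty cells -> not full
  row 1: 3 empty cells -> not full
  row 2: 2 empty cells -> not full
  row 3: 0 empty cells -> FULL (clear)
  row 4: 5 empty cells -> not full
  row 5: 1 empty cell -> not full
Total rows cleared: 1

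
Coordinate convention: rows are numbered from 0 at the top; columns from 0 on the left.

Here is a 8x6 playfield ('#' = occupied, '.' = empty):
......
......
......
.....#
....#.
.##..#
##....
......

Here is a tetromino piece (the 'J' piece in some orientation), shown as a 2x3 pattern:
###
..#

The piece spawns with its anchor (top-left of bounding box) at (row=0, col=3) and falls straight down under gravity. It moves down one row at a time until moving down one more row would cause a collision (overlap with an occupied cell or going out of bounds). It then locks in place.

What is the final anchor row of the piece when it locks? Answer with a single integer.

Answer: 1

Derivation:
Spawn at (row=0, col=3). Try each row:
  row 0: fits
  row 1: fits
  row 2: blocked -> lock at row 1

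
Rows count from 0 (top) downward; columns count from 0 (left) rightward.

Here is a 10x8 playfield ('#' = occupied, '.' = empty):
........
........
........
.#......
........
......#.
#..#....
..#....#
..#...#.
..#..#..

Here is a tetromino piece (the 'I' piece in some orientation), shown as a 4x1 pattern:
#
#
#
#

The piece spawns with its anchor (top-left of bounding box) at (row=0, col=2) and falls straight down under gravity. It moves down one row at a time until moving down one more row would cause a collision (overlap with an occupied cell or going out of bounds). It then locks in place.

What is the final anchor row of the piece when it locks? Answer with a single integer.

Spawn at (row=0, col=2). Try each row:
  row 0: fits
  row 1: fits
  row 2: fits
  row 3: fits
  row 4: blocked -> lock at row 3

Answer: 3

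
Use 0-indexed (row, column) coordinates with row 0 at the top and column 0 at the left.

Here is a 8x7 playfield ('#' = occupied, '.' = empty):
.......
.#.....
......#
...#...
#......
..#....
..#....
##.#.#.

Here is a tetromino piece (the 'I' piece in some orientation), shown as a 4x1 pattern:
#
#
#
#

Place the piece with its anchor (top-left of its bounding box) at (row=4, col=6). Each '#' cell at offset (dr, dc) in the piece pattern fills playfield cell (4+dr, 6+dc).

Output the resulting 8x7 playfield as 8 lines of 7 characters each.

Fill (4+0,6+0) = (4,6)
Fill (4+1,6+0) = (5,6)
Fill (4+2,6+0) = (6,6)
Fill (4+3,6+0) = (7,6)

Answer: .......
.#.....
......#
...#...
#.....#
..#...#
..#...#
##.#.##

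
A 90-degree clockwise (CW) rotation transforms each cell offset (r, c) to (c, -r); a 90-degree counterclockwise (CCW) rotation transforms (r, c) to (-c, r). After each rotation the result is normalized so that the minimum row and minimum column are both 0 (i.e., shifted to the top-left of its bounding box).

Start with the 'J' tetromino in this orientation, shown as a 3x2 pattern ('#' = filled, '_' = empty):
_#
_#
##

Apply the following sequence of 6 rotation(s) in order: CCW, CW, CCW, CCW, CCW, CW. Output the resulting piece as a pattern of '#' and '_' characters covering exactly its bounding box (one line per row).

Start:
_#
_#
##
After rotation 1 (CCW):
###
__#
After rotation 2 (CW):
_#
_#
##
After rotation 3 (CCW):
###
__#
After rotation 4 (CCW):
##
#_
#_
After rotation 5 (CCW):
#__
###
After rotation 6 (CW):
##
#_
#_

Answer: ##
#_
#_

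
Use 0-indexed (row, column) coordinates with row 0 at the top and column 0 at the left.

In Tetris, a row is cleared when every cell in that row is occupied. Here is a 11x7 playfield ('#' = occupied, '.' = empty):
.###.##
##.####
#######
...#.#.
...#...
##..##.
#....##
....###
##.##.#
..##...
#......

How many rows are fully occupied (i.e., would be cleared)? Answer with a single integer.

Check each row:
  row 0: 2 empty cells -> not full
  row 1: 1 empty cell -> not full
  row 2: 0 empty cells -> FULL (clear)
  row 3: 5 empty cells -> not full
  row 4: 6 empty cells -> not full
  row 5: 3 empty cells -> not full
  row 6: 4 empty cells -> not full
  row 7: 4 empty cells -> not full
  row 8: 2 empty cells -> not full
  row 9: 5 empty cells -> not full
  row 10: 6 empty cells -> not full
Total rows cleared: 1

Answer: 1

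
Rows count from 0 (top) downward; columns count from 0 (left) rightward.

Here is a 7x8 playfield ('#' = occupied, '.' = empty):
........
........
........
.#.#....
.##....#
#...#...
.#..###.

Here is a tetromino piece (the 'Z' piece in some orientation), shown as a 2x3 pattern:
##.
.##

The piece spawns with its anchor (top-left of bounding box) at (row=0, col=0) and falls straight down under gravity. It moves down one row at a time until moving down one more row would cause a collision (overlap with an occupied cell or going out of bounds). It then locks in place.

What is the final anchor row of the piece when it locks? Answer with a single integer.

Answer: 1

Derivation:
Spawn at (row=0, col=0). Try each row:
  row 0: fits
  row 1: fits
  row 2: blocked -> lock at row 1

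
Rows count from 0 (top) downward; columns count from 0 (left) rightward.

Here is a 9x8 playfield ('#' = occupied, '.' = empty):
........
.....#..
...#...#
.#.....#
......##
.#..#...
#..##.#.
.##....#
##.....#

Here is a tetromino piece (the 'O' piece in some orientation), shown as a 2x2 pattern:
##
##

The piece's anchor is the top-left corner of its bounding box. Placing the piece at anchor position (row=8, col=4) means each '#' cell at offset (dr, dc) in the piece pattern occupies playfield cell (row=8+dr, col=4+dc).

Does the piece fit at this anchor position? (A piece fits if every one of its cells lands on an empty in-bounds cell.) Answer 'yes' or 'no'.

Answer: no

Derivation:
Check each piece cell at anchor (8, 4):
  offset (0,0) -> (8,4): empty -> OK
  offset (0,1) -> (8,5): empty -> OK
  offset (1,0) -> (9,4): out of bounds -> FAIL
  offset (1,1) -> (9,5): out of bounds -> FAIL
All cells valid: no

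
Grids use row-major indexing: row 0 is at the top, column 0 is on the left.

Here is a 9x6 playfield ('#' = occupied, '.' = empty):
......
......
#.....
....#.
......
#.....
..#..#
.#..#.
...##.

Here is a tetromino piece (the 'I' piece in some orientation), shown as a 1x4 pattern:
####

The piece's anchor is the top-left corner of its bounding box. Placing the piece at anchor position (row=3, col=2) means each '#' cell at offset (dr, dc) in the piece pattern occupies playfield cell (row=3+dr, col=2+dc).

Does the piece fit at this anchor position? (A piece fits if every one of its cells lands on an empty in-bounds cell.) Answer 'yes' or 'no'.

Answer: no

Derivation:
Check each piece cell at anchor (3, 2):
  offset (0,0) -> (3,2): empty -> OK
  offset (0,1) -> (3,3): empty -> OK
  offset (0,2) -> (3,4): occupied ('#') -> FAIL
  offset (0,3) -> (3,5): empty -> OK
All cells valid: no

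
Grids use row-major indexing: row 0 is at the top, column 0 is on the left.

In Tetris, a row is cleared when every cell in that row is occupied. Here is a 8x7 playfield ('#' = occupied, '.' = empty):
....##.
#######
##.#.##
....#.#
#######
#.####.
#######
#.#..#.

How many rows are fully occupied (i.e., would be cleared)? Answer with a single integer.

Check each row:
  row 0: 5 empty cells -> not full
  row 1: 0 empty cells -> FULL (clear)
  row 2: 2 empty cells -> not full
  row 3: 5 empty cells -> not full
  row 4: 0 empty cells -> FULL (clear)
  row 5: 2 empty cells -> not full
  row 6: 0 empty cells -> FULL (clear)
  row 7: 4 empty cells -> not full
Total rows cleared: 3

Answer: 3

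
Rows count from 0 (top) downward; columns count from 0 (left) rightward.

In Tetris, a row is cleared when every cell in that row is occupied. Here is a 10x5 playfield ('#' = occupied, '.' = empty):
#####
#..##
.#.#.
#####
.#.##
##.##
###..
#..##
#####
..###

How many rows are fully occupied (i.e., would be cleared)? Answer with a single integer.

Answer: 3

Derivation:
Check each row:
  row 0: 0 empty cells -> FULL (clear)
  row 1: 2 empty cells -> not full
  row 2: 3 empty cells -> not full
  row 3: 0 empty cells -> FULL (clear)
  row 4: 2 empty cells -> not full
  row 5: 1 empty cell -> not full
  row 6: 2 empty cells -> not full
  row 7: 2 empty cells -> not full
  row 8: 0 empty cells -> FULL (clear)
  row 9: 2 empty cells -> not full
Total rows cleared: 3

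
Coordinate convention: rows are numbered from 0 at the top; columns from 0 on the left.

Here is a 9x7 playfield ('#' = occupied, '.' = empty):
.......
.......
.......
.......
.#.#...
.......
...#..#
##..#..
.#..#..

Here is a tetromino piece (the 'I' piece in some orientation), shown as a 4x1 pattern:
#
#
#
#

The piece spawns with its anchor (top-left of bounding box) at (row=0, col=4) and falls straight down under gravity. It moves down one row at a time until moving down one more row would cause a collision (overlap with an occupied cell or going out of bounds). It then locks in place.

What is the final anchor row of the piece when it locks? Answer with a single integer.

Spawn at (row=0, col=4). Try each row:
  row 0: fits
  row 1: fits
  row 2: fits
  row 3: fits
  row 4: blocked -> lock at row 3

Answer: 3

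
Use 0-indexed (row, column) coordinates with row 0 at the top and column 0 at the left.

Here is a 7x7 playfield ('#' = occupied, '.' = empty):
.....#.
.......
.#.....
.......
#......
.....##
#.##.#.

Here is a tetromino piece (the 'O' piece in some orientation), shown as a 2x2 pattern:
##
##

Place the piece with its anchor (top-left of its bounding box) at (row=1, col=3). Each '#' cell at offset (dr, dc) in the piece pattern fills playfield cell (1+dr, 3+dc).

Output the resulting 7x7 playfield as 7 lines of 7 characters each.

Answer: .....#.
...##..
.#.##..
.......
#......
.....##
#.##.#.

Derivation:
Fill (1+0,3+0) = (1,3)
Fill (1+0,3+1) = (1,4)
Fill (1+1,3+0) = (2,3)
Fill (1+1,3+1) = (2,4)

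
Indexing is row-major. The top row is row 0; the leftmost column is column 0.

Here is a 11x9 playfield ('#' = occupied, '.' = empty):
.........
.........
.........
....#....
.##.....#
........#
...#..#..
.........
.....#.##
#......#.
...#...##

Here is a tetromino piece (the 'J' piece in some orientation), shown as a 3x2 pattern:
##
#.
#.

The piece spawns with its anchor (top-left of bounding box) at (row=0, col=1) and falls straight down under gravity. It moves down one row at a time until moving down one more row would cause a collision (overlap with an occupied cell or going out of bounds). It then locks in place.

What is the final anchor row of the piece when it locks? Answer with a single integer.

Answer: 1

Derivation:
Spawn at (row=0, col=1). Try each row:
  row 0: fits
  row 1: fits
  row 2: blocked -> lock at row 1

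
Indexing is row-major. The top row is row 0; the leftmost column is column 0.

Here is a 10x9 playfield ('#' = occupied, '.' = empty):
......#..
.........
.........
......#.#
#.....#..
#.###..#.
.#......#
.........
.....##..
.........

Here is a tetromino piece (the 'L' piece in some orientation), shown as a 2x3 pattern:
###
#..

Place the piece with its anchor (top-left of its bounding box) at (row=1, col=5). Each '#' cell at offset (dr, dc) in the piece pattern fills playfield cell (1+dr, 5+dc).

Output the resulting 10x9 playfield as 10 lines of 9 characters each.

Fill (1+0,5+0) = (1,5)
Fill (1+0,5+1) = (1,6)
Fill (1+0,5+2) = (1,7)
Fill (1+1,5+0) = (2,5)

Answer: ......#..
.....###.
.....#...
......#.#
#.....#..
#.###..#.
.#......#
.........
.....##..
.........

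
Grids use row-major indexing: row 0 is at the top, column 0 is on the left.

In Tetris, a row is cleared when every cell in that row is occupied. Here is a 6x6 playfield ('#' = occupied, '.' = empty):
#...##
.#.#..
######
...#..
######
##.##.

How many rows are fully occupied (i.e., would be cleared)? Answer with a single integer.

Check each row:
  row 0: 3 empty cells -> not full
  row 1: 4 empty cells -> not full
  row 2: 0 empty cells -> FULL (clear)
  row 3: 5 empty cells -> not full
  row 4: 0 empty cells -> FULL (clear)
  row 5: 2 empty cells -> not full
Total rows cleared: 2

Answer: 2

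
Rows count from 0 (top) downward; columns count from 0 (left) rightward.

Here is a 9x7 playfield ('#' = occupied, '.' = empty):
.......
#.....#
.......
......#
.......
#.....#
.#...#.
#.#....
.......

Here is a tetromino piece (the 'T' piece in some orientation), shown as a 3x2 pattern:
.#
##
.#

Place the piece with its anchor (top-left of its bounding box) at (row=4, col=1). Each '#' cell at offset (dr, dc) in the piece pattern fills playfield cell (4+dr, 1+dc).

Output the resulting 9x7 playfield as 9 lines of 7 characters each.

Answer: .......
#.....#
.......
......#
..#....
###...#
.##..#.
#.#....
.......

Derivation:
Fill (4+0,1+1) = (4,2)
Fill (4+1,1+0) = (5,1)
Fill (4+1,1+1) = (5,2)
Fill (4+2,1+1) = (6,2)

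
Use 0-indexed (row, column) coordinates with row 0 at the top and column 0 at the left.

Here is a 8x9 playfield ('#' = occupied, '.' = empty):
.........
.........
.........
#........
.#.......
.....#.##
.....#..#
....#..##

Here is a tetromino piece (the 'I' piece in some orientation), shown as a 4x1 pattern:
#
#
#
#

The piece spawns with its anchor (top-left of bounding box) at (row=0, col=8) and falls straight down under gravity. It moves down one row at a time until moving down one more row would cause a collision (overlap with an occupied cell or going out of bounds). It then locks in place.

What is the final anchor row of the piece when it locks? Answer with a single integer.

Spawn at (row=0, col=8). Try each row:
  row 0: fits
  row 1: fits
  row 2: blocked -> lock at row 1

Answer: 1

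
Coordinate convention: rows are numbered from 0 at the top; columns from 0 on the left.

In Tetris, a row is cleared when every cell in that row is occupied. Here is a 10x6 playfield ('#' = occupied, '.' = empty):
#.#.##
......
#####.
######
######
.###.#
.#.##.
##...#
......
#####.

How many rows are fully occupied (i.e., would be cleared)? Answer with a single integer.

Check each row:
  row 0: 2 empty cells -> not full
  row 1: 6 empty cells -> not full
  row 2: 1 empty cell -> not full
  row 3: 0 empty cells -> FULL (clear)
  row 4: 0 empty cells -> FULL (clear)
  row 5: 2 empty cells -> not full
  row 6: 3 empty cells -> not full
  row 7: 3 empty cells -> not full
  row 8: 6 empty cells -> not full
  row 9: 1 empty cell -> not full
Total rows cleared: 2

Answer: 2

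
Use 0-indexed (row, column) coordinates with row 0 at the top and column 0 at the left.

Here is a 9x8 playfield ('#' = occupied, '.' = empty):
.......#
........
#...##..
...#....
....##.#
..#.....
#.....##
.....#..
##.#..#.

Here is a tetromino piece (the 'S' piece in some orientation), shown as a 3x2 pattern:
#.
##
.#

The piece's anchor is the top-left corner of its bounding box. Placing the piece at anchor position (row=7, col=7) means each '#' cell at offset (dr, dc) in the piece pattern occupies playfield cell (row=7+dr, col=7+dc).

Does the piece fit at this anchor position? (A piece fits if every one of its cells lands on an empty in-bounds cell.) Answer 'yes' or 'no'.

Check each piece cell at anchor (7, 7):
  offset (0,0) -> (7,7): empty -> OK
  offset (1,0) -> (8,7): empty -> OK
  offset (1,1) -> (8,8): out of bounds -> FAIL
  offset (2,1) -> (9,8): out of bounds -> FAIL
All cells valid: no

Answer: no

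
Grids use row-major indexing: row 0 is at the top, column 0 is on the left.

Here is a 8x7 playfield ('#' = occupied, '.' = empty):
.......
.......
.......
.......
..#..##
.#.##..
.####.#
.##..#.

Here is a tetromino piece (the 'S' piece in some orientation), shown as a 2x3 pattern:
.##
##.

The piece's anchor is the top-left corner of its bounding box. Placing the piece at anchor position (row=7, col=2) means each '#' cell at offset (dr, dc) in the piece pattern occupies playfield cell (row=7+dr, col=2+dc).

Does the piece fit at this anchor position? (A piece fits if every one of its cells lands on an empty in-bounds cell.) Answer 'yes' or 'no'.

Answer: no

Derivation:
Check each piece cell at anchor (7, 2):
  offset (0,1) -> (7,3): empty -> OK
  offset (0,2) -> (7,4): empty -> OK
  offset (1,0) -> (8,2): out of bounds -> FAIL
  offset (1,1) -> (8,3): out of bounds -> FAIL
All cells valid: no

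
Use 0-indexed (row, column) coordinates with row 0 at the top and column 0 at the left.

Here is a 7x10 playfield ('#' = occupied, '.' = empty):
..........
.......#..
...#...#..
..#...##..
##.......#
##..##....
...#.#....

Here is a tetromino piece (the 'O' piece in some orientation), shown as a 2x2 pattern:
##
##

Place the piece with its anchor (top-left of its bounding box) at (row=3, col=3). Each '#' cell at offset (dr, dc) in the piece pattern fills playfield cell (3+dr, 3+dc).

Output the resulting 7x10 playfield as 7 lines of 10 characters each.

Answer: ..........
.......#..
...#...#..
..###.##..
##.##....#
##..##....
...#.#....

Derivation:
Fill (3+0,3+0) = (3,3)
Fill (3+0,3+1) = (3,4)
Fill (3+1,3+0) = (4,3)
Fill (3+1,3+1) = (4,4)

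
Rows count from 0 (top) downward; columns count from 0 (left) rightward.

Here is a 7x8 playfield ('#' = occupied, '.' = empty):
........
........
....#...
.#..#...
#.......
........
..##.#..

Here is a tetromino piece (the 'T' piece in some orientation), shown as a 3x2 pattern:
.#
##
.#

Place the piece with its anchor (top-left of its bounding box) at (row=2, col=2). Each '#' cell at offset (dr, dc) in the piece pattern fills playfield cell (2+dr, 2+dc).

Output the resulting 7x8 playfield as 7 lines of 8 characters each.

Fill (2+0,2+1) = (2,3)
Fill (2+1,2+0) = (3,2)
Fill (2+1,2+1) = (3,3)
Fill (2+2,2+1) = (4,3)

Answer: ........
........
...##...
.####...
#..#....
........
..##.#..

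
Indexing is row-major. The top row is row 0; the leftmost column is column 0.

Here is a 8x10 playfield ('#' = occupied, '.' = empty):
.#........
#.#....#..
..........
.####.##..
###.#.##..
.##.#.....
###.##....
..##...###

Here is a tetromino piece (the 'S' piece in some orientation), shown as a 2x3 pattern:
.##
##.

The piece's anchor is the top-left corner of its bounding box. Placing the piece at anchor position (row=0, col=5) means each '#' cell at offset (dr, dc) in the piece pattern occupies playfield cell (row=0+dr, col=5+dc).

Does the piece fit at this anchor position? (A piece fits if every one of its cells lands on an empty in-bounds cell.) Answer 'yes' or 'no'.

Answer: yes

Derivation:
Check each piece cell at anchor (0, 5):
  offset (0,1) -> (0,6): empty -> OK
  offset (0,2) -> (0,7): empty -> OK
  offset (1,0) -> (1,5): empty -> OK
  offset (1,1) -> (1,6): empty -> OK
All cells valid: yes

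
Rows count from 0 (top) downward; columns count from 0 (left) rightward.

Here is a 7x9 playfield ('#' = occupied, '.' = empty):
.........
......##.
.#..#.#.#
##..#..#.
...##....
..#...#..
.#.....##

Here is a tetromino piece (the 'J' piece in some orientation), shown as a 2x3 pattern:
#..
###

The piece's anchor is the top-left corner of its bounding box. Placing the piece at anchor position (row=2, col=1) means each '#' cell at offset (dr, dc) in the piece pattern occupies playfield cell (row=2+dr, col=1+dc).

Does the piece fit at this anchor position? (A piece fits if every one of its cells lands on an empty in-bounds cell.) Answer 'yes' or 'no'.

Answer: no

Derivation:
Check each piece cell at anchor (2, 1):
  offset (0,0) -> (2,1): occupied ('#') -> FAIL
  offset (1,0) -> (3,1): occupied ('#') -> FAIL
  offset (1,1) -> (3,2): empty -> OK
  offset (1,2) -> (3,3): empty -> OK
All cells valid: no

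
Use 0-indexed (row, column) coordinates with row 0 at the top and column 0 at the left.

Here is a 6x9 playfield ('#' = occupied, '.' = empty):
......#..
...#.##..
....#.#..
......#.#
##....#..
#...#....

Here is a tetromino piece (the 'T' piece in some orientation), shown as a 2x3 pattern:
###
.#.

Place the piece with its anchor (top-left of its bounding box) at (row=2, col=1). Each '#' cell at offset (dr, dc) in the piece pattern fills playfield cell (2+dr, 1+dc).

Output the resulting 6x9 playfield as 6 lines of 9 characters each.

Fill (2+0,1+0) = (2,1)
Fill (2+0,1+1) = (2,2)
Fill (2+0,1+2) = (2,3)
Fill (2+1,1+1) = (3,2)

Answer: ......#..
...#.##..
.####.#..
..#...#.#
##....#..
#...#....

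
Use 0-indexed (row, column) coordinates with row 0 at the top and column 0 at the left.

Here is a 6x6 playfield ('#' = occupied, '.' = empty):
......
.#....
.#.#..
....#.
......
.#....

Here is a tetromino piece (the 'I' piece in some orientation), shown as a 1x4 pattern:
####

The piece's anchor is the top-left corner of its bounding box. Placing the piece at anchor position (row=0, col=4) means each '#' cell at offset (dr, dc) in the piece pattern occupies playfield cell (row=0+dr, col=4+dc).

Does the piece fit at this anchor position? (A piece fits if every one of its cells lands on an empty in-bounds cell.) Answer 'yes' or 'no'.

Check each piece cell at anchor (0, 4):
  offset (0,0) -> (0,4): empty -> OK
  offset (0,1) -> (0,5): empty -> OK
  offset (0,2) -> (0,6): out of bounds -> FAIL
  offset (0,3) -> (0,7): out of bounds -> FAIL
All cells valid: no

Answer: no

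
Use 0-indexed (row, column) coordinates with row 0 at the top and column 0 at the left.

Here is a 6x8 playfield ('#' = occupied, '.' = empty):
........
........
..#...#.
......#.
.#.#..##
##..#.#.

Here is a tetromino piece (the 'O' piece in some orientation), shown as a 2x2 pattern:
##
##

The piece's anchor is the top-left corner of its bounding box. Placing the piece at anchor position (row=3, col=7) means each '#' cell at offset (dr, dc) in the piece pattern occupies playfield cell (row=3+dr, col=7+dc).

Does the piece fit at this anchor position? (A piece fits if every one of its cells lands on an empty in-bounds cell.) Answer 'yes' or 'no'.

Check each piece cell at anchor (3, 7):
  offset (0,0) -> (3,7): empty -> OK
  offset (0,1) -> (3,8): out of bounds -> FAIL
  offset (1,0) -> (4,7): occupied ('#') -> FAIL
  offset (1,1) -> (4,8): out of bounds -> FAIL
All cells valid: no

Answer: no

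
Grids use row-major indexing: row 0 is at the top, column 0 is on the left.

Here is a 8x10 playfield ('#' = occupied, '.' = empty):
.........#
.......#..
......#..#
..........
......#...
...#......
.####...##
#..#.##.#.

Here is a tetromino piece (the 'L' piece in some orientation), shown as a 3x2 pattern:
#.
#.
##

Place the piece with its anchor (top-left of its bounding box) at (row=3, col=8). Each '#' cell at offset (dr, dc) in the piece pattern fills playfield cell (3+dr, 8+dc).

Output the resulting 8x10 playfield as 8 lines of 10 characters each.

Fill (3+0,8+0) = (3,8)
Fill (3+1,8+0) = (4,8)
Fill (3+2,8+0) = (5,8)
Fill (3+2,8+1) = (5,9)

Answer: .........#
.......#..
......#..#
........#.
......#.#.
...#....##
.####...##
#..#.##.#.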